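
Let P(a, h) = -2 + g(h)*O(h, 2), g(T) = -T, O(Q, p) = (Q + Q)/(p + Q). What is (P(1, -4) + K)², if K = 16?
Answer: 900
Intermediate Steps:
O(Q, p) = 2*Q/(Q + p) (O(Q, p) = (2*Q)/(Q + p) = 2*Q/(Q + p))
P(a, h) = -2 - 2*h²/(2 + h) (P(a, h) = -2 + (-h)*(2*h/(h + 2)) = -2 + (-h)*(2*h/(2 + h)) = -2 - 2*h²/(2 + h))
(P(1, -4) + K)² = (2*(-2 - 1*(-4) - 1*(-4)²)/(2 - 4) + 16)² = (2*(-2 + 4 - 1*16)/(-2) + 16)² = (2*(-½)*(-2 + 4 - 16) + 16)² = (2*(-½)*(-14) + 16)² = (14 + 16)² = 30² = 900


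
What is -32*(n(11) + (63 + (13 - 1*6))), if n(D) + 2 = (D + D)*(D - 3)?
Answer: -7808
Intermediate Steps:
n(D) = -2 + 2*D*(-3 + D) (n(D) = -2 + (D + D)*(D - 3) = -2 + (2*D)*(-3 + D) = -2 + 2*D*(-3 + D))
-32*(n(11) + (63 + (13 - 1*6))) = -32*((-2 - 6*11 + 2*11**2) + (63 + (13 - 1*6))) = -32*((-2 - 66 + 2*121) + (63 + (13 - 6))) = -32*((-2 - 66 + 242) + (63 + 7)) = -32*(174 + 70) = -32*244 = -7808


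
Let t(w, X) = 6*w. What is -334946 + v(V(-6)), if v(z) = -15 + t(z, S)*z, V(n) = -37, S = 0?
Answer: -326747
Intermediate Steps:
v(z) = -15 + 6*z**2 (v(z) = -15 + (6*z)*z = -15 + 6*z**2)
-334946 + v(V(-6)) = -334946 + (-15 + 6*(-37)**2) = -334946 + (-15 + 6*1369) = -334946 + (-15 + 8214) = -334946 + 8199 = -326747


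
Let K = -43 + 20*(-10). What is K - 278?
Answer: -521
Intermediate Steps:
K = -243 (K = -43 - 200 = -243)
K - 278 = -243 - 278 = -521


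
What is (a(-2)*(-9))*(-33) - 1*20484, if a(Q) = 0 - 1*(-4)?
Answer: -19296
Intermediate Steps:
a(Q) = 4 (a(Q) = 0 + 4 = 4)
(a(-2)*(-9))*(-33) - 1*20484 = (4*(-9))*(-33) - 1*20484 = -36*(-33) - 20484 = 1188 - 20484 = -19296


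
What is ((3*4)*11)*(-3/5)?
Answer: -396/5 ≈ -79.200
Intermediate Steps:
((3*4)*11)*(-3/5) = (12*11)*(-3*⅕) = 132*(-⅗) = -396/5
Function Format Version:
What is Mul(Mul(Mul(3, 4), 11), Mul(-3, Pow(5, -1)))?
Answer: Rational(-396, 5) ≈ -79.200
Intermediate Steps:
Mul(Mul(Mul(3, 4), 11), Mul(-3, Pow(5, -1))) = Mul(Mul(12, 11), Mul(-3, Rational(1, 5))) = Mul(132, Rational(-3, 5)) = Rational(-396, 5)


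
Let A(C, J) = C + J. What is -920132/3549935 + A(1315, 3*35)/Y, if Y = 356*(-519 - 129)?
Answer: -54326079629/204731851320 ≈ -0.26535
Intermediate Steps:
Y = -230688 (Y = 356*(-648) = -230688)
-920132/3549935 + A(1315, 3*35)/Y = -920132/3549935 + (1315 + 3*35)/(-230688) = -920132*1/3549935 + (1315 + 105)*(-1/230688) = -920132/3549935 + 1420*(-1/230688) = -920132/3549935 - 355/57672 = -54326079629/204731851320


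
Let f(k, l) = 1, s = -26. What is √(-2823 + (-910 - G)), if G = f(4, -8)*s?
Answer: I*√3707 ≈ 60.885*I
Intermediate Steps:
G = -26 (G = 1*(-26) = -26)
√(-2823 + (-910 - G)) = √(-2823 + (-910 - 1*(-26))) = √(-2823 + (-910 + 26)) = √(-2823 - 884) = √(-3707) = I*√3707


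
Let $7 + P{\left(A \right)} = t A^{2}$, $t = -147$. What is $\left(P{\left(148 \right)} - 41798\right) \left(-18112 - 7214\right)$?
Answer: $82605636918$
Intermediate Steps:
$P{\left(A \right)} = -7 - 147 A^{2}$
$\left(P{\left(148 \right)} - 41798\right) \left(-18112 - 7214\right) = \left(\left(-7 - 147 \cdot 148^{2}\right) - 41798\right) \left(-18112 - 7214\right) = \left(\left(-7 - 3219888\right) - 41798\right) \left(-25326\right) = \left(-3219895 - 41798\right) \left(-25326\right) = \left(-3261693\right) \left(-25326\right) = 82605636918$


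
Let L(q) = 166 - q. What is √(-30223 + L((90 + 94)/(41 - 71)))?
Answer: I*√6761445/15 ≈ 173.35*I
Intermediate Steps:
√(-30223 + L((90 + 94)/(41 - 71))) = √(-30223 + (166 - (90 + 94)/(41 - 71))) = √(-30223 + (166 - 184/(-30))) = √(-30223 + (166 - 184*(-1)/30)) = √(-30223 + (166 - 1*(-92/15))) = √(-30223 + (166 + 92/15)) = √(-30223 + 2582/15) = √(-450763/15) = I*√6761445/15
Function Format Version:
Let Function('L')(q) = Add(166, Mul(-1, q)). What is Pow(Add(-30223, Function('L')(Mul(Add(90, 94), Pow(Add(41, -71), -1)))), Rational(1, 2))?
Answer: Mul(Rational(1, 15), I, Pow(6761445, Rational(1, 2))) ≈ Mul(173.35, I)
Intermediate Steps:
Pow(Add(-30223, Function('L')(Mul(Add(90, 94), Pow(Add(41, -71), -1)))), Rational(1, 2)) = Pow(Add(-30223, Add(166, Mul(-1, Mul(Add(90, 94), Pow(Add(41, -71), -1))))), Rational(1, 2)) = Pow(Add(-30223, Add(166, Mul(-1, Mul(184, Pow(-30, -1))))), Rational(1, 2)) = Pow(Add(-30223, Add(166, Mul(-1, Mul(184, Rational(-1, 30))))), Rational(1, 2)) = Pow(Add(-30223, Add(166, Mul(-1, Rational(-92, 15)))), Rational(1, 2)) = Pow(Add(-30223, Add(166, Rational(92, 15))), Rational(1, 2)) = Pow(Add(-30223, Rational(2582, 15)), Rational(1, 2)) = Pow(Rational(-450763, 15), Rational(1, 2)) = Mul(Rational(1, 15), I, Pow(6761445, Rational(1, 2)))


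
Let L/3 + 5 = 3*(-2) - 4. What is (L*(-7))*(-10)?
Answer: -3150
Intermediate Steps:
L = -45 (L = -15 + 3*(3*(-2) - 4) = -15 + 3*(-6 - 4) = -15 + 3*(-10) = -15 - 30 = -45)
(L*(-7))*(-10) = -45*(-7)*(-10) = 315*(-10) = -3150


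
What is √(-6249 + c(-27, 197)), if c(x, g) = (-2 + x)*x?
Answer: I*√5466 ≈ 73.932*I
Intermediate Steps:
c(x, g) = x*(-2 + x)
√(-6249 + c(-27, 197)) = √(-6249 - 27*(-2 - 27)) = √(-6249 - 27*(-29)) = √(-6249 + 783) = √(-5466) = I*√5466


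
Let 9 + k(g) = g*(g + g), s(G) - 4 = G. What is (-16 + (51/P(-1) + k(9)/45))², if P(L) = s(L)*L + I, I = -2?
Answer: 12996/25 ≈ 519.84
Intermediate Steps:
s(G) = 4 + G
k(g) = -9 + 2*g² (k(g) = -9 + g*(g + g) = -9 + g*(2*g) = -9 + 2*g²)
P(L) = -2 + L*(4 + L) (P(L) = (4 + L)*L - 2 = L*(4 + L) - 2 = -2 + L*(4 + L))
(-16 + (51/P(-1) + k(9)/45))² = (-16 + (51/(-2 - (4 - 1)) + (-9 + 2*9²)/45))² = (-16 + (51/(-2 - 1*3) + (-9 + 2*81)*(1/45)))² = (-16 + (51/(-2 - 3) + (-9 + 162)*(1/45)))² = (-16 + (51/(-5) + 153*(1/45)))² = (-16 + (51*(-⅕) + 17/5))² = (-16 + (-51/5 + 17/5))² = (-16 - 34/5)² = (-114/5)² = 12996/25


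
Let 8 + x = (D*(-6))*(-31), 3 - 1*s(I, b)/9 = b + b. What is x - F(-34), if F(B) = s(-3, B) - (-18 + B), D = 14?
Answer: 1905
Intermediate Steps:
s(I, b) = 27 - 18*b (s(I, b) = 27 - 9*(b + b) = 27 - 18*b)
F(B) = 45 - 19*B (F(B) = (27 - 18*B) - (-18 + B) = (27 - 18*B) + (18 - B) = 45 - 19*B)
x = 2596 (x = -8 + (14*(-6))*(-31) = -8 - 84*(-31) = -8 + 2604 = 2596)
x - F(-34) = 2596 - (45 - 19*(-34)) = 2596 - (45 + 646) = 2596 - 1*691 = 2596 - 691 = 1905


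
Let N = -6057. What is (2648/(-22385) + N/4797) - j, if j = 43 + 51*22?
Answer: -13916330314/11931205 ≈ -1166.4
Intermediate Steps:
j = 1165 (j = 43 + 1122 = 1165)
(2648/(-22385) + N/4797) - j = (2648/(-22385) - 6057/4797) - 1*1165 = (2648*(-1/22385) - 6057*1/4797) - 1165 = (-2648/22385 - 673/533) - 1165 = -16476489/11931205 - 1165 = -13916330314/11931205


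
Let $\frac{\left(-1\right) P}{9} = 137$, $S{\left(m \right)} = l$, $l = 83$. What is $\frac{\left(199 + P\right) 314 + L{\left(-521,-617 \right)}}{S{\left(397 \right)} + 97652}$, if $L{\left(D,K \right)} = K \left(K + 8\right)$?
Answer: $\frac{51077}{97735} \approx 0.52261$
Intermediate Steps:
$S{\left(m \right)} = 83$
$P = -1233$ ($P = \left(-9\right) 137 = -1233$)
$L{\left(D,K \right)} = K \left(8 + K\right)$
$\frac{\left(199 + P\right) 314 + L{\left(-521,-617 \right)}}{S{\left(397 \right)} + 97652} = \frac{\left(199 - 1233\right) 314 - 617 \left(8 - 617\right)}{83 + 97652} = \frac{\left(-1034\right) 314 - -375753}{97735} = \left(-324676 + 375753\right) \frac{1}{97735} = 51077 \cdot \frac{1}{97735} = \frac{51077}{97735}$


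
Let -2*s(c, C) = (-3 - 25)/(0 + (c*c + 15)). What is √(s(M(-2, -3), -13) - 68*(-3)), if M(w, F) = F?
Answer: √7365/6 ≈ 14.303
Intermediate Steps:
s(c, C) = 14/(15 + c²) (s(c, C) = -(-3 - 25)/(2*(0 + (c*c + 15))) = -(-14)/(0 + (c² + 15)) = -(-14)/(0 + (15 + c²)) = -(-14)/(15 + c²) = 14/(15 + c²))
√(s(M(-2, -3), -13) - 68*(-3)) = √(14/(15 + (-3)²) - 68*(-3)) = √(14/(15 + 9) + 204) = √(14/24 + 204) = √(14*(1/24) + 204) = √(7/12 + 204) = √(2455/12) = √7365/6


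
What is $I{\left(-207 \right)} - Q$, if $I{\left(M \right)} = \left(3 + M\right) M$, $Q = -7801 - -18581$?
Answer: $31448$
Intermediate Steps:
$Q = 10780$ ($Q = -7801 + 18581 = 10780$)
$I{\left(M \right)} = M \left(3 + M\right)$
$I{\left(-207 \right)} - Q = - 207 \left(3 - 207\right) - 10780 = \left(-207\right) \left(-204\right) - 10780 = 42228 - 10780 = 31448$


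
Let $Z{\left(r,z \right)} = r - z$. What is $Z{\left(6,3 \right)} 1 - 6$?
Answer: $-3$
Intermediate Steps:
$Z{\left(6,3 \right)} 1 - 6 = \left(6 - 3\right) 1 - 6 = 3 \cdot 1 - 6 = 3 - 6 = -3$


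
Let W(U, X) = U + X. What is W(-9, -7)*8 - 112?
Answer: -240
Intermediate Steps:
W(-9, -7)*8 - 112 = (-9 - 7)*8 - 112 = -16*8 - 112 = -128 - 112 = -240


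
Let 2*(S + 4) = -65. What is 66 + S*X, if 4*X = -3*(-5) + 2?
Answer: -713/8 ≈ -89.125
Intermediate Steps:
S = -73/2 (S = -4 + (½)*(-65) = -4 - 65/2 = -73/2 ≈ -36.500)
X = 17/4 (X = (-3*(-5) + 2)/4 = (15 + 2)/4 = (¼)*17 = 17/4 ≈ 4.2500)
66 + S*X = 66 - 73/2*17/4 = 66 - 1241/8 = -713/8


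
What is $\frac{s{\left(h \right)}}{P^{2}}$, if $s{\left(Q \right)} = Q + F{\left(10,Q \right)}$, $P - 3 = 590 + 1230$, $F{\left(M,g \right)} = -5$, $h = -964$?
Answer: $- \frac{969}{3323329} \approx -0.00029158$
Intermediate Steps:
$P = 1823$ ($P = 3 + \left(590 + 1230\right) = 3 + 1820 = 1823$)
$s{\left(Q \right)} = -5 + Q$ ($s{\left(Q \right)} = Q - 5 = -5 + Q$)
$\frac{s{\left(h \right)}}{P^{2}} = \frac{-5 - 964}{1823^{2}} = - \frac{969}{3323329}$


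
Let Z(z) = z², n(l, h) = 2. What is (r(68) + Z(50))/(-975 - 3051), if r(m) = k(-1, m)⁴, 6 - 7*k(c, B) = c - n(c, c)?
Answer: -6009061/9666426 ≈ -0.62164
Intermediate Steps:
k(c, B) = 8/7 - c/7 (k(c, B) = 6/7 - (c - 1*2)/7 = 6/7 - (c - 2)/7 = 6/7 - (-2 + c)/7 = 6/7 + (2/7 - c/7) = 8/7 - c/7)
r(m) = 6561/2401 (r(m) = (8/7 - ⅐*(-1))⁴ = (8/7 + ⅐)⁴ = (9/7)⁴ = 6561/2401)
(r(68) + Z(50))/(-975 - 3051) = (6561/2401 + 50²)/(-975 - 3051) = (6561/2401 + 2500)/(-4026) = (6009061/2401)*(-1/4026) = -6009061/9666426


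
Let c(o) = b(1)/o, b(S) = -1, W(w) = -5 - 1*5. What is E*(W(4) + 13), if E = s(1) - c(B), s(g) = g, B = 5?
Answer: 18/5 ≈ 3.6000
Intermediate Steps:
W(w) = -10 (W(w) = -5 - 5 = -10)
c(o) = -1/o
E = 6/5 (E = 1 - (-1)/5 = 1 - 1*(-1/5) = 1 + 1/5 = 6/5 ≈ 1.2000)
E*(W(4) + 13) = 6*(-10 + 13)/5 = (6/5)*3 = 18/5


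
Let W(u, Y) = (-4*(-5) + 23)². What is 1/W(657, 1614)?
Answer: 1/1849 ≈ 0.00054083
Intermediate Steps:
W(u, Y) = 1849 (W(u, Y) = (20 + 23)² = 43² = 1849)
1/W(657, 1614) = 1/1849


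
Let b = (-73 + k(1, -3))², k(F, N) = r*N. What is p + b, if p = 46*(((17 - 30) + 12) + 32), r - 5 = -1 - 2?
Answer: 7667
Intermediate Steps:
r = 2 (r = 5 + (-1 - 2) = 5 - 3 = 2)
k(F, N) = 2*N
b = 6241 (b = (-73 + 2*(-3))² = (-73 - 6)² = (-79)² = 6241)
p = 1426 (p = 46*((-13 + 12) + 32) = 46*(-1 + 32) = 46*31 = 1426)
p + b = 1426 + 6241 = 7667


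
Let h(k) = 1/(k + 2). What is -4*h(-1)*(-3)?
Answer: 12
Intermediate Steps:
h(k) = 1/(2 + k)
-4*h(-1)*(-3) = -4*(-3)/(2 - 1) = -4*(-3)/1 = -4*(-3) = 12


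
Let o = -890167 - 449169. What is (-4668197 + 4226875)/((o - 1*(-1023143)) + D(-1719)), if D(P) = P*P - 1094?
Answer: -220661/1318837 ≈ -0.16731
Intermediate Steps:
D(P) = -1094 + P² (D(P) = P² - 1094 = -1094 + P²)
o = -1339336
(-4668197 + 4226875)/((o - 1*(-1023143)) + D(-1719)) = (-4668197 + 4226875)/((-1339336 - 1*(-1023143)) + (-1094 + (-1719)²)) = -441322/((-1339336 + 1023143) + (-1094 + 2954961)) = -441322/(-316193 + 2953867) = -441322/2637674 = -441322*1/2637674 = -220661/1318837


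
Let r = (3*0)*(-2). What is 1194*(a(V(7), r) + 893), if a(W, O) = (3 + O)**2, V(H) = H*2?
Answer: 1076988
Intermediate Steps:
V(H) = 2*H
r = 0 (r = 0*(-2) = 0)
1194*(a(V(7), r) + 893) = 1194*((3 + 0)**2 + 893) = 1194*(3**2 + 893) = 1194*(9 + 893) = 1194*902 = 1076988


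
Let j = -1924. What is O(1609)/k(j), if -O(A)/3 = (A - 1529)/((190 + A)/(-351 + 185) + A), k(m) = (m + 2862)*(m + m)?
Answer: 498/11969526751 ≈ 4.1606e-8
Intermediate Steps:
k(m) = 2*m*(2862 + m) (k(m) = (2862 + m)*(2*m) = 2*m*(2862 + m))
O(A) = -3*(-1529 + A)/(-95/83 + 165*A/166) (O(A) = -3*(A - 1529)/((190 + A)/(-351 + 185) + A) = -3*(-1529 + A)/((190 + A)/(-166) + A) = -3*(-1529 + A)/((190 + A)*(-1/166) + A) = -3*(-1529 + A)/((-95/83 - A/166) + A) = -3*(-1529 + A)/(-95/83 + 165*A/166))
O(1609)/k(j) = (498*(1529 - 1*1609)/(5*(-38 + 33*1609)))/((2*(-1924)*(2862 - 1924))) = (498*(1529 - 1609)/(5*(-38 + 53097)))/((2*(-1924)*938)) = ((498/5)*(-80)/53059)/(-3609424) = ((498/5)*(1/53059)*(-80))*(-1/3609424) = -7968/53059*(-1/3609424) = 498/11969526751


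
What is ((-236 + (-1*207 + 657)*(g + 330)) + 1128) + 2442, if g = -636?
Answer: -134366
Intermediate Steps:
((-236 + (-1*207 + 657)*(g + 330)) + 1128) + 2442 = ((-236 + (-1*207 + 657)*(-636 + 330)) + 1128) + 2442 = ((-236 + (-207 + 657)*(-306)) + 1128) + 2442 = ((-236 + 450*(-306)) + 1128) + 2442 = ((-236 - 137700) + 1128) + 2442 = (-137936 + 1128) + 2442 = -136808 + 2442 = -134366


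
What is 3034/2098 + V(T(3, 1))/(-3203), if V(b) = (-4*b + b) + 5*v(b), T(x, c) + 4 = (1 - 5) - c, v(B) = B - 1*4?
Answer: 4898813/3359947 ≈ 1.4580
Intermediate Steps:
v(B) = -4 + B (v(B) = B - 4 = -4 + B)
T(x, c) = -8 - c (T(x, c) = -4 + ((1 - 5) - c) = -4 + (-4 - c) = -8 - c)
V(b) = -20 + 2*b (V(b) = (-4*b + b) + 5*(-4 + b) = -3*b + (-20 + 5*b) = -20 + 2*b)
3034/2098 + V(T(3, 1))/(-3203) = 3034/2098 + (-20 + 2*(-8 - 1*1))/(-3203) = 3034*(1/2098) + (-20 + 2*(-8 - 1))*(-1/3203) = 1517/1049 + (-20 + 2*(-9))*(-1/3203) = 1517/1049 + (-20 - 18)*(-1/3203) = 1517/1049 - 38*(-1/3203) = 1517/1049 + 38/3203 = 4898813/3359947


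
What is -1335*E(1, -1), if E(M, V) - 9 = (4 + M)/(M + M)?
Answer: -30705/2 ≈ -15353.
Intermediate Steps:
E(M, V) = 9 + (4 + M)/(2*M) (E(M, V) = 9 + (4 + M)/(M + M) = 9 + (4 + M)/((2*M)) = 9 + (4 + M)*(1/(2*M)) = 9 + (4 + M)/(2*M))
-1335*E(1, -1) = -1335*(19/2 + 2/1) = -1335*(19/2 + 2*1) = -1335*(19/2 + 2) = -1335*23/2 = -30705/2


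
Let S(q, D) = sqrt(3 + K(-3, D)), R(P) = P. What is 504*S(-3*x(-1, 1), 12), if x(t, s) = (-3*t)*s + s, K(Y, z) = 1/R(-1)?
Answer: 504*sqrt(2) ≈ 712.76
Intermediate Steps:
K(Y, z) = -1 (K(Y, z) = 1/(-1) = -1)
x(t, s) = s - 3*s*t (x(t, s) = -3*s*t + s = s - 3*s*t)
S(q, D) = sqrt(2) (S(q, D) = sqrt(3 - 1) = sqrt(2))
504*S(-3*x(-1, 1), 12) = 504*sqrt(2)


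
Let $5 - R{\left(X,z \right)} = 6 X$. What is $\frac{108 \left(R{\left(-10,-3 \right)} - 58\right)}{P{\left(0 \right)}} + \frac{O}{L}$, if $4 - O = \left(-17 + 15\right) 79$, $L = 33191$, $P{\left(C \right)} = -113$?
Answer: $- \frac{25074090}{3750583} \approx -6.6854$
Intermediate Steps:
$R{\left(X,z \right)} = 5 - 6 X$
$O = 162$ ($O = 4 - \left(-17 + 15\right) 79 = 4 - \left(-2\right) 79 = 4 - -158 = 4 + 158 = 162$)
$\frac{108 \left(R{\left(-10,-3 \right)} - 58\right)}{P{\left(0 \right)}} + \frac{O}{L} = \frac{108 \left(\left(5 - -60\right) - 58\right)}{-113} + \frac{162}{33191} = 108 \left(\left(5 + 60\right) - 58\right) \left(- \frac{1}{113}\right) + 162 \cdot \frac{1}{33191} = 108 \left(65 - 58\right) \left(- \frac{1}{113}\right) + \frac{162}{33191} = 108 \cdot 7 \left(- \frac{1}{113}\right) + \frac{162}{33191} = 756 \left(- \frac{1}{113}\right) + \frac{162}{33191} = - \frac{756}{113} + \frac{162}{33191} = - \frac{25074090}{3750583}$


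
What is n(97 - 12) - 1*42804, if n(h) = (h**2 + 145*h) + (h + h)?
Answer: -23084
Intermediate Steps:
n(h) = h**2 + 147*h (n(h) = (h**2 + 145*h) + 2*h = h**2 + 147*h)
n(97 - 12) - 1*42804 = (97 - 12)*(147 + (97 - 12)) - 1*42804 = 85*(147 + 85) - 42804 = 85*232 - 42804 = 19720 - 42804 = -23084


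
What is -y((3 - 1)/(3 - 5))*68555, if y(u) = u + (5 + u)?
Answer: -205665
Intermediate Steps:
y(u) = 5 + 2*u
-y((3 - 1)/(3 - 5))*68555 = -(5 + 2*((3 - 1)/(3 - 5)))*68555 = -(5 + 2*(2/(-2)))*68555 = -(5 + 2*(2*(-½)))*68555 = -(5 + 2*(-1))*68555 = -(5 - 2)*68555 = -3*68555 = -1*205665 = -205665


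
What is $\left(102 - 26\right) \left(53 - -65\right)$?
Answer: $8968$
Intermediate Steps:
$\left(102 - 26\right) \left(53 - -65\right) = 76 \left(53 + 65\right) = 76 \cdot 118 = 8968$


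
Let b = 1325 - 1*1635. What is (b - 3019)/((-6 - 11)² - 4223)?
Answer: 3329/3934 ≈ 0.84621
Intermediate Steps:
b = -310 (b = 1325 - 1635 = -310)
(b - 3019)/((-6 - 11)² - 4223) = (-310 - 3019)/((-6 - 11)² - 4223) = -3329/((-17)² - 4223) = -3329/(289 - 4223) = -3329/(-3934) = -3329*(-1/3934) = 3329/3934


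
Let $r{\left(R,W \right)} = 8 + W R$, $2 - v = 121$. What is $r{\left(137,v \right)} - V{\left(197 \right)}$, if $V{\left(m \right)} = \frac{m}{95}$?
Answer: $- \frac{1548222}{95} \approx -16297.0$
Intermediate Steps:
$v = -119$ ($v = 2 - 121 = -119$)
$V{\left(m \right)} = \frac{m}{95}$ ($V{\left(m \right)} = m \frac{1}{95} = \frac{m}{95}$)
$r{\left(R,W \right)} = 8 + R W$
$r{\left(137,v \right)} - V{\left(197 \right)} = \left(8 + 137 \left(-119\right)\right) - \frac{1}{95} \cdot 197 = \left(8 - 16303\right) - \frac{197}{95} = -16295 - \frac{197}{95} = - \frac{1548222}{95}$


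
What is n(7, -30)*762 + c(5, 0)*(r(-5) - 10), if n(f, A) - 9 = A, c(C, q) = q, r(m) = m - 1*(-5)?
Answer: -16002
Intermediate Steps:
r(m) = 5 + m (r(m) = m + 5 = 5 + m)
n(f, A) = 9 + A
n(7, -30)*762 + c(5, 0)*(r(-5) - 10) = (9 - 30)*762 + 0*((5 - 5) - 10) = -21*762 + 0*(0 - 10) = -16002 + 0*(-10) = -16002 + 0 = -16002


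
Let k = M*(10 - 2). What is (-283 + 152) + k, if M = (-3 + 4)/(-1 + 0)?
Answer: -139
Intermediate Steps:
M = -1 (M = 1/(-1) = 1*(-1) = -1)
k = -8 (k = -(10 - 2) = -1*8 = -8)
(-283 + 152) + k = (-283 + 152) - 8 = -131 - 8 = -139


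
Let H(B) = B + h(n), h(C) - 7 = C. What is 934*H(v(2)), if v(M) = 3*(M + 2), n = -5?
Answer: 13076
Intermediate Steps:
h(C) = 7 + C
v(M) = 6 + 3*M (v(M) = 3*(2 + M) = 6 + 3*M)
H(B) = 2 + B (H(B) = B + (7 - 5) = B + 2 = 2 + B)
934*H(v(2)) = 934*(2 + (6 + 3*2)) = 934*(2 + (6 + 6)) = 934*(2 + 12) = 934*14 = 13076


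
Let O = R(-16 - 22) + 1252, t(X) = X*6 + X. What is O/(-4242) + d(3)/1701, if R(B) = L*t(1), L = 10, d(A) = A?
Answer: -17746/57267 ≈ -0.30988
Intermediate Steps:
t(X) = 7*X (t(X) = 6*X + X = 7*X)
R(B) = 70 (R(B) = 10*(7*1) = 10*7 = 70)
O = 1322 (O = 70 + 1252 = 1322)
O/(-4242) + d(3)/1701 = 1322/(-4242) + 3/1701 = 1322*(-1/4242) + 3*(1/1701) = -661/2121 + 1/567 = -17746/57267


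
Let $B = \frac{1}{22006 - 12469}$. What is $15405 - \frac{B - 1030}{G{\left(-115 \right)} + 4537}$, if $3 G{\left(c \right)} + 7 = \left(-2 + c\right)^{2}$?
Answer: $\frac{1336616129144}{86764447} \approx 15405.0$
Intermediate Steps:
$G{\left(c \right)} = - \frac{7}{3} + \frac{\left(-2 + c\right)^{2}}{3}$
$B = \frac{1}{9537}$ ($B = \frac{1}{22006 - 12469} = \frac{1}{9537} \approx 0.00010485$)
$15405 - \frac{B - 1030}{G{\left(-115 \right)} + 4537} = 15405 - \frac{\frac{1}{9537} - 1030}{\left(- \frac{7}{3} + \frac{\left(-2 - 115\right)^{2}}{3}\right) + 4537} = 15405 - - \frac{9823109}{9537 \left(\left(- \frac{7}{3} + \frac{\left(-117\right)^{2}}{3}\right) + 4537\right)} = 15405 - - \frac{9823109}{9537 \left(\left(- \frac{7}{3} + \frac{1}{3} \cdot 13689\right) + 4537\right)} = 15405 - - \frac{9823109}{9537 \left(\left(- \frac{7}{3} + 4563\right) + 4537\right)} = 15405 - - \frac{9823109}{9537 \left(\frac{13682}{3} + 4537\right)} = 15405 - - \frac{9823109}{9537 \cdot \frac{27293}{3}} = 15405 - \left(- \frac{9823109}{9537}\right) \frac{3}{27293} = 15405 - - \frac{9823109}{86764447} = 15405 + \frac{9823109}{86764447} = \frac{1336616129144}{86764447}$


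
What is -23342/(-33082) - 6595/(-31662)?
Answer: 478615097/523721142 ≈ 0.91387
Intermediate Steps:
-23342/(-33082) - 6595/(-31662) = -23342*(-1/33082) - 6595*(-1/31662) = 11671/16541 + 6595/31662 = 478615097/523721142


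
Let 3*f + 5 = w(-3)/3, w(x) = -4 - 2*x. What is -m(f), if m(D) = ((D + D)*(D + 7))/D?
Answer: -100/9 ≈ -11.111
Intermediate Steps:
f = -13/9 (f = -5/3 + ((-4 - 2*(-3))/3)/3 = -5/3 + ((-4 + 6)*(⅓))/3 = -5/3 + (2*(⅓))/3 = -5/3 + (⅓)*(⅔) = -5/3 + 2/9 = -13/9 ≈ -1.4444)
m(D) = 14 + 2*D (m(D) = ((2*D)*(7 + D))/D = (2*D*(7 + D))/D = 14 + 2*D)
-m(f) = -(14 + 2*(-13/9)) = -(14 - 26/9) = -1*100/9 = -100/9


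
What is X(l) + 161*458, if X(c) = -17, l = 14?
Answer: 73721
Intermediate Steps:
X(l) + 161*458 = -17 + 161*458 = -17 + 73738 = 73721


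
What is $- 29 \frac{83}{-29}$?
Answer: $83$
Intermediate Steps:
$- 29 \frac{83}{-29} = - 29 \cdot 83 \left(- \frac{1}{29}\right) = \left(-29\right) \left(- \frac{83}{29}\right) = 83$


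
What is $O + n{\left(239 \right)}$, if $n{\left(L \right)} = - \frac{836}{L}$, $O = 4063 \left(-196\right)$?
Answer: $- \frac{190328008}{239} \approx -7.9635 \cdot 10^{5}$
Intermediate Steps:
$O = -796348$
$O + n{\left(239 \right)} = -796348 - \frac{836}{239} = - \frac{190328008}{239}$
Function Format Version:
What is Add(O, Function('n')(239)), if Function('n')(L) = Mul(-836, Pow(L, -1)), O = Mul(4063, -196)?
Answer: Rational(-190328008, 239) ≈ -7.9635e+5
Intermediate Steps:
O = -796348
Add(O, Function('n')(239)) = Add(-796348, Mul(-836, Pow(239, -1))) = Add(-796348, Mul(-836, Rational(1, 239))) = Add(-796348, Rational(-836, 239)) = Rational(-190328008, 239)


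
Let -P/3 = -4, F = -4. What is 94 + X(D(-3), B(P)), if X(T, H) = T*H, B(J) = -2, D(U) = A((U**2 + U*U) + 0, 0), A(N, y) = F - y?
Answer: 102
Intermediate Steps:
P = 12 (P = -3*(-4) = 12)
A(N, y) = -4 - y
D(U) = -4 (D(U) = -4 - 1*0 = -4 + 0 = -4)
X(T, H) = H*T
94 + X(D(-3), B(P)) = 94 - 2*(-4) = 94 + 8 = 102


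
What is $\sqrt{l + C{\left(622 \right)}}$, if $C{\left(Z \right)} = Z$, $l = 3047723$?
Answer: $3 \sqrt{338705} \approx 1746.0$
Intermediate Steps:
$\sqrt{l + C{\left(622 \right)}} = \sqrt{3047723 + 622} = \sqrt{3048345} = 3 \sqrt{338705}$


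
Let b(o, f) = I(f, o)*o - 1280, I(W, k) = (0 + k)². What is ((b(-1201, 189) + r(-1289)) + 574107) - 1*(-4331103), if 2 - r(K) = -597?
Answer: -1727419072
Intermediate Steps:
r(K) = 599 (r(K) = 2 - 1*(-597) = 2 + 597 = 599)
I(W, k) = k²
b(o, f) = -1280 + o³ (b(o, f) = o²*o - 1280 = o³ - 1280 = -1280 + o³)
((b(-1201, 189) + r(-1289)) + 574107) - 1*(-4331103) = (((-1280 + (-1201)³) + 599) + 574107) - 1*(-4331103) = (((-1280 - 1732323601) + 599) + 574107) + 4331103 = ((-1732324881 + 599) + 574107) + 4331103 = (-1732324282 + 574107) + 4331103 = -1731750175 + 4331103 = -1727419072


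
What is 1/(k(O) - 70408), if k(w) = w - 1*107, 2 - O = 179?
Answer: -1/70692 ≈ -1.4146e-5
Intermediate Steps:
O = -177 (O = 2 - 1*179 = 2 - 179 = -177)
k(w) = -107 + w (k(w) = w - 107 = -107 + w)
1/(k(O) - 70408) = 1/((-107 - 177) - 70408) = 1/(-284 - 70408) = 1/(-70692) = -1/70692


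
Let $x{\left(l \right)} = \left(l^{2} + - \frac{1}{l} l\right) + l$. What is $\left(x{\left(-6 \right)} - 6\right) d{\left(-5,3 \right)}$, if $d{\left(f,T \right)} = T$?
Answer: $69$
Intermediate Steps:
$x{\left(l \right)} = -1 + l + l^{2}$ ($x{\left(l \right)} = \left(l^{2} - 1\right) + l = \left(-1 + l^{2}\right) + l = -1 + l + l^{2}$)
$\left(x{\left(-6 \right)} - 6\right) d{\left(-5,3 \right)} = \left(\left(-1 - 6 + \left(-6\right)^{2}\right) - 6\right) 3 = \left(\left(-1 - 6 + 36\right) - 6\right) 3 = \left(29 - 6\right) 3 = 23 \cdot 3 = 69$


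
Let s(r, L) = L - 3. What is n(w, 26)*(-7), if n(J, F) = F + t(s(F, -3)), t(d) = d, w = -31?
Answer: -140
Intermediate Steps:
s(r, L) = -3 + L
n(J, F) = -6 + F (n(J, F) = F + (-3 - 3) = F - 6 = -6 + F)
n(w, 26)*(-7) = (-6 + 26)*(-7) = 20*(-7) = -140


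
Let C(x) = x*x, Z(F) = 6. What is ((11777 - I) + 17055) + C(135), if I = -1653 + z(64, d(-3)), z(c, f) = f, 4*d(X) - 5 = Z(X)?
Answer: 194829/4 ≈ 48707.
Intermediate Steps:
C(x) = x²
d(X) = 11/4 (d(X) = 5/4 + (¼)*6 = 5/4 + 3/2 = 11/4)
I = -6601/4 (I = -1653 + 11/4 = -6601/4 ≈ -1650.3)
((11777 - I) + 17055) + C(135) = ((11777 - 1*(-6601/4)) + 17055) + 135² = ((11777 + 6601/4) + 17055) + 18225 = (53709/4 + 17055) + 18225 = 121929/4 + 18225 = 194829/4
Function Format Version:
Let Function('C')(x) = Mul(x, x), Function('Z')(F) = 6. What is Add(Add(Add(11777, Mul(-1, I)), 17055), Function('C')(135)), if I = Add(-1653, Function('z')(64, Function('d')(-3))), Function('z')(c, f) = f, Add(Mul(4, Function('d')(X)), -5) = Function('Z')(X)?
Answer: Rational(194829, 4) ≈ 48707.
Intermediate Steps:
Function('C')(x) = Pow(x, 2)
Function('d')(X) = Rational(11, 4) (Function('d')(X) = Add(Rational(5, 4), Mul(Rational(1, 4), 6)) = Add(Rational(5, 4), Rational(3, 2)) = Rational(11, 4))
I = Rational(-6601, 4) (I = Add(-1653, Rational(11, 4)) = Rational(-6601, 4) ≈ -1650.3)
Add(Add(Add(11777, Mul(-1, I)), 17055), Function('C')(135)) = Add(Add(Add(11777, Mul(-1, Rational(-6601, 4))), 17055), Pow(135, 2)) = Add(Add(Add(11777, Rational(6601, 4)), 17055), 18225) = Add(Add(Rational(53709, 4), 17055), 18225) = Add(Rational(121929, 4), 18225) = Rational(194829, 4)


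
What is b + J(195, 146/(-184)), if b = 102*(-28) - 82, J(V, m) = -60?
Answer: -2998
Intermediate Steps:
b = -2938 (b = -2856 - 82 = -2938)
b + J(195, 146/(-184)) = -2938 - 60 = -2998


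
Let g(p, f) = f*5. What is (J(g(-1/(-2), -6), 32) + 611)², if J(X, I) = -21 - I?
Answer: 311364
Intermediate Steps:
g(p, f) = 5*f
(J(g(-1/(-2), -6), 32) + 611)² = ((-21 - 1*32) + 611)² = ((-21 - 32) + 611)² = (-53 + 611)² = 558² = 311364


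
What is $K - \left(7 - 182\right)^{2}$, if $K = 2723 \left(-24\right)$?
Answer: $-95977$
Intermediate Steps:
$K = -65352$
$K - \left(7 - 182\right)^{2} = -65352 - \left(7 - 182\right)^{2} = -65352 - \left(-175\right)^{2} = -65352 - 30625 = -95977$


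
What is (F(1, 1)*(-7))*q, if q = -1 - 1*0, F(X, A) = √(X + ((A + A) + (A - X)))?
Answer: 7*√3 ≈ 12.124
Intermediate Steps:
F(X, A) = √3*√A (F(X, A) = √(X + (2*A + (A - X))) = √(X + (-X + 3*A)) = √(3*A) = √3*√A)
q = -1 (q = -1 + 0 = -1)
(F(1, 1)*(-7))*q = ((√3*√1)*(-7))*(-1) = ((√3*1)*(-7))*(-1) = (√3*(-7))*(-1) = -7*√3*(-1) = 7*√3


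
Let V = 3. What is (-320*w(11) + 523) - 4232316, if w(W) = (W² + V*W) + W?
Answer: -4284593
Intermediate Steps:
w(W) = W² + 4*W (w(W) = (W² + 3*W) + W = W² + 4*W)
(-320*w(11) + 523) - 4232316 = (-3520*(4 + 11) + 523) - 4232316 = (-3520*15 + 523) - 4232316 = (-320*165 + 523) - 4232316 = (-52800 + 523) - 4232316 = -52277 - 4232316 = -4284593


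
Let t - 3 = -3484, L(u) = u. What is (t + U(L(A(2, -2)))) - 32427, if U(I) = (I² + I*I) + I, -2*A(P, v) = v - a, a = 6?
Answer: -35872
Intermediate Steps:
A(P, v) = 3 - v/2 (A(P, v) = -(v - 1*6)/2 = -(v - 6)/2 = -(-6 + v)/2 = 3 - v/2)
t = -3481 (t = 3 - 3484 = -3481)
U(I) = I + 2*I² (U(I) = (I² + I²) + I = 2*I² + I = I + 2*I²)
(t + U(L(A(2, -2)))) - 32427 = (-3481 + (3 - ½*(-2))*(1 + 2*(3 - ½*(-2)))) - 32427 = (-3481 + (3 + 1)*(1 + 2*(3 + 1))) - 32427 = (-3481 + 4*(1 + 2*4)) - 32427 = (-3481 + 4*(1 + 8)) - 32427 = (-3481 + 4*9) - 32427 = (-3481 + 36) - 32427 = -3445 - 32427 = -35872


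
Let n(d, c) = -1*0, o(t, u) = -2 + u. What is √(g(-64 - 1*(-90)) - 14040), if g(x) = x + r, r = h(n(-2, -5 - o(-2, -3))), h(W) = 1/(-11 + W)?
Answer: I*√1695705/11 ≈ 118.38*I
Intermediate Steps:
n(d, c) = 0
r = -1/11 (r = 1/(-11 + 0) = 1/(-11) = -1/11 ≈ -0.090909)
g(x) = -1/11 + x (g(x) = x - 1/11 = -1/11 + x)
√(g(-64 - 1*(-90)) - 14040) = √((-1/11 + (-64 - 1*(-90))) - 14040) = √((-1/11 + (-64 + 90)) - 14040) = √((-1/11 + 26) - 14040) = √(285/11 - 14040) = √(-154155/11) = I*√1695705/11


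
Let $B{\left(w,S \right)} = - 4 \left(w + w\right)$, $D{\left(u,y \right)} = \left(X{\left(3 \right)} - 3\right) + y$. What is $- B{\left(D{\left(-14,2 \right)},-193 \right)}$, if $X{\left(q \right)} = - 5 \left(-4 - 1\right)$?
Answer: $192$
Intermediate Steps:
$X{\left(q \right)} = 25$ ($X{\left(q \right)} = \left(-5\right) \left(-5\right) = 25$)
$D{\left(u,y \right)} = 22 + y$ ($D{\left(u,y \right)} = \left(25 - 3\right) + y = 22 + y$)
$B{\left(w,S \right)} = - 8 w$ ($B{\left(w,S \right)} = - 4 \cdot 2 w = - 8 w$)
$- B{\left(D{\left(-14,2 \right)},-193 \right)} = - \left(-8\right) \left(22 + 2\right) = - \left(-8\right) 24 = \left(-1\right) \left(-192\right) = 192$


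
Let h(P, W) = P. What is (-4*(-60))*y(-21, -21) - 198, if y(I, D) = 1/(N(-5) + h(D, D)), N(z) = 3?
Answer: -634/3 ≈ -211.33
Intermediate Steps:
y(I, D) = 1/(3 + D)
(-4*(-60))*y(-21, -21) - 198 = (-4*(-60))/(3 - 21) - 198 = 240/(-18) - 198 = 240*(-1/18) - 198 = -40/3 - 198 = -634/3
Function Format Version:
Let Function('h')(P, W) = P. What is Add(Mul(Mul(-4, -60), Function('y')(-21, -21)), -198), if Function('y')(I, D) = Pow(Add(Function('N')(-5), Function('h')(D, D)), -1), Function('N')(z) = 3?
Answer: Rational(-634, 3) ≈ -211.33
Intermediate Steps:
Function('y')(I, D) = Pow(Add(3, D), -1)
Add(Mul(Mul(-4, -60), Function('y')(-21, -21)), -198) = Add(Mul(Mul(-4, -60), Pow(Add(3, -21), -1)), -198) = Add(Mul(240, Pow(-18, -1)), -198) = Add(Mul(240, Rational(-1, 18)), -198) = Add(Rational(-40, 3), -198) = Rational(-634, 3)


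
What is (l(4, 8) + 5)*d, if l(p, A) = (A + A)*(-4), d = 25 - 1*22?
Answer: -177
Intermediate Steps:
d = 3 (d = 25 - 22 = 3)
l(p, A) = -8*A (l(p, A) = (2*A)*(-4) = -8*A)
(l(4, 8) + 5)*d = (-8*8 + 5)*3 = (-64 + 5)*3 = -59*3 = -177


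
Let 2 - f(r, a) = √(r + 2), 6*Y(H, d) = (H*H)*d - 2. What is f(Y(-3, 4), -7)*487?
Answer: 974 - 487*√69/3 ≈ -374.44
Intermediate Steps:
Y(H, d) = -⅓ + d*H²/6 (Y(H, d) = ((H*H)*d - 2)/6 = (H²*d - 2)/6 = (d*H² - 2)/6 = (-2 + d*H²)/6 = -⅓ + d*H²/6)
f(r, a) = 2 - √(2 + r) (f(r, a) = 2 - √(r + 2) = 2 - √(2 + r))
f(Y(-3, 4), -7)*487 = (2 - √(2 + (-⅓ + (⅙)*4*(-3)²)))*487 = (2 - √(2 + (-⅓ + (⅙)*4*9)))*487 = (2 - √(2 + (-⅓ + 6)))*487 = (2 - √(2 + 17/3))*487 = (2 - √(23/3))*487 = (2 - √69/3)*487 = 974 - 487*√69/3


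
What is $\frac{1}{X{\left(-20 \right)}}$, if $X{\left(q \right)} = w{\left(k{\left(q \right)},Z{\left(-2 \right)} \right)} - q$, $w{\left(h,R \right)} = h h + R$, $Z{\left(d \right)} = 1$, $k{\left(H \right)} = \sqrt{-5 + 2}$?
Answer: $\frac{1}{18} \approx 0.055556$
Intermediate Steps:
$k{\left(H \right)} = i \sqrt{3}$ ($k{\left(H \right)} = \sqrt{-3} = i \sqrt{3}$)
$w{\left(h,R \right)} = R + h^{2}$ ($w{\left(h,R \right)} = h^{2} + R = R + h^{2}$)
$X{\left(q \right)} = -2 - q$ ($X{\left(q \right)} = \left(1 + \left(i \sqrt{3}\right)^{2}\right) - q = \left(1 - 3\right) - q = -2 - q$)
$\frac{1}{X{\left(-20 \right)}} = \frac{1}{-2 - -20} = \frac{1}{-2 + 20} = \frac{1}{18}$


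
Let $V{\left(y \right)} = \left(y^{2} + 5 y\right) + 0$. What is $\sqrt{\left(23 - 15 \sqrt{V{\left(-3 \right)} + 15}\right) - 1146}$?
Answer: $4 i \sqrt{73} \approx 34.176 i$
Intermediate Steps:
$V{\left(y \right)} = y^{2} + 5 y$
$\sqrt{\left(23 - 15 \sqrt{V{\left(-3 \right)} + 15}\right) - 1146} = \sqrt{\left(23 - 15 \sqrt{- 3 \left(5 - 3\right) + 15}\right) - 1146} = \sqrt{\left(23 - 15 \sqrt{\left(-3\right) 2 + 15}\right) - 1146} = \sqrt{\left(23 - 15 \sqrt{-6 + 15}\right) - 1146} = \sqrt{\left(23 - 15 \sqrt{9}\right) - 1146} = \sqrt{\left(23 - 45\right) - 1146} = \sqrt{-22 - 1146} = \sqrt{-1168} = 4 i \sqrt{73}$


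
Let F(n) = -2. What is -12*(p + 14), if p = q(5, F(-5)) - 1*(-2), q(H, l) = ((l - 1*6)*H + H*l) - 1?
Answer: 420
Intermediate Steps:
q(H, l) = -1 + H*l + H*(-6 + l) (q(H, l) = ((l - 6)*H + H*l) - 1 = ((-6 + l)*H + H*l) - 1 = (H*(-6 + l) + H*l) - 1 = (H*l + H*(-6 + l)) - 1 = -1 + H*l + H*(-6 + l))
p = -49 (p = (-1 - 6*5 + 2*5*(-2)) - 1*(-2) = (-1 - 30 - 20) + 2 = -51 + 2 = -49)
-12*(p + 14) = -12*(-49 + 14) = -12*(-35) = 420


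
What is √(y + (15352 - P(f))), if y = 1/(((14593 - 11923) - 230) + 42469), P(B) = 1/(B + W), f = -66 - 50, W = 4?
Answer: √24274374444867631/1257452 ≈ 123.90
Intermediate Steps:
f = -116
P(B) = 1/(4 + B) (P(B) = 1/(B + 4) = 1/(4 + B))
y = 1/44909 (y = 1/((2670 - 230) + 42469) = 1/(2440 + 42469) = 1/44909 ≈ 2.2267e-5)
√(y + (15352 - P(f))) = √(1/44909 + (15352 - 1/(4 - 116))) = √(1/44909 + (15352 - 1/(-112))) = √(1/44909 + (15352 - 1*(-1/112))) = √(1/44909 + (15352 + 1/112)) = √(1/44909 + 1719425/112) = √(77217657437/5029808) = √24274374444867631/1257452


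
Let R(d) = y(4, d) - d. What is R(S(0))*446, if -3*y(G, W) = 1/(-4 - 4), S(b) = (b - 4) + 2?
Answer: 10927/12 ≈ 910.58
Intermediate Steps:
S(b) = -2 + b (S(b) = (-4 + b) + 2 = -2 + b)
y(G, W) = 1/24 (y(G, W) = -1/(3*(-4 - 4)) = -⅓/(-8) = -⅓*(-⅛) = 1/24)
R(d) = 1/24 - d
R(S(0))*446 = (1/24 - (-2 + 0))*446 = (1/24 - 1*(-2))*446 = (1/24 + 2)*446 = (49/24)*446 = 10927/12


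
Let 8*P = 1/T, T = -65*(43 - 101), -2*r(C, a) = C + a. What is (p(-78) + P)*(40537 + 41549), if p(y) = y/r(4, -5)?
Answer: -193105632237/15080 ≈ -1.2805e+7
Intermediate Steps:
r(C, a) = -C/2 - a/2 (r(C, a) = -(C + a)/2 = -C/2 - a/2)
p(y) = 2*y (p(y) = y/(-1/2*4 - 1/2*(-5)) = y/(-2 + 5/2) = y/(1/2) = y*2 = 2*y)
T = 3770 (T = -65*(-58) = 3770)
P = 1/30160 (P = (1/8)/3770 = (1/8)*(1/3770) = 1/30160 ≈ 3.3156e-5)
(p(-78) + P)*(40537 + 41549) = (2*(-78) + 1/30160)*(40537 + 41549) = (-156 + 1/30160)*82086 = -4704959/30160*82086 = -193105632237/15080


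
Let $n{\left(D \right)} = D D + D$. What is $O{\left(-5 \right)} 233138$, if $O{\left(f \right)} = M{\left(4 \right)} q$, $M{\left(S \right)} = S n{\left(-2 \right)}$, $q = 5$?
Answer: $9325520$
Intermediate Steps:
$n{\left(D \right)} = D + D^{2}$ ($n{\left(D \right)} = D^{2} + D = D + D^{2}$)
$M{\left(S \right)} = 2 S$ ($M{\left(S \right)} = S \left(- 2 \left(1 - 2\right)\right) = S \left(\left(-2\right) \left(-1\right)\right) = S 2 = 2 S$)
$O{\left(f \right)} = 40$ ($O{\left(f \right)} = 2 \cdot 4 \cdot 5 = 8 \cdot 5 = 40$)
$O{\left(-5 \right)} 233138 = 40 \cdot 233138 = 9325520$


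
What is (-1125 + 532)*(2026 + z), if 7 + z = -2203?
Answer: 109112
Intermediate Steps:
z = -2210 (z = -7 - 2203 = -2210)
(-1125 + 532)*(2026 + z) = (-1125 + 532)*(2026 - 2210) = -593*(-184) = 109112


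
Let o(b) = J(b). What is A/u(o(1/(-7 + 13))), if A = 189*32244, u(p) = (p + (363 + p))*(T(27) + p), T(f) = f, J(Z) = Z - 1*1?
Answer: 27423522/42547 ≈ 644.55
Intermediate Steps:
J(Z) = -1 + Z (J(Z) = Z - 1 = -1 + Z)
o(b) = -1 + b
u(p) = (27 + p)*(363 + 2*p) (u(p) = (p + (363 + p))*(27 + p) = (363 + 2*p)*(27 + p) = (27 + p)*(363 + 2*p))
A = 6094116
A/u(o(1/(-7 + 13))) = 6094116/(9801 + 2*(-1 + 1/(-7 + 13))² + 417*(-1 + 1/(-7 + 13))) = 6094116/(9801 + 2*(-1 + 1/6)² + 417*(-1 + 1/6)) = 6094116/(9801 + 2*(-1 + ⅙)² + 417*(-1 + ⅙)) = 6094116/(9801 + 2*(-⅚)² + 417*(-⅚)) = 6094116/(9801 + 2*(25/36) - 695/2) = 6094116/(9801 + 25/18 - 695/2) = 6094116/(85094/9) = 6094116*(9/85094) = 27423522/42547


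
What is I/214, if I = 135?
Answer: 135/214 ≈ 0.63084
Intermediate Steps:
I/214 = 135/214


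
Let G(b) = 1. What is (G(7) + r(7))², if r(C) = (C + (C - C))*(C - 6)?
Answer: 64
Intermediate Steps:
r(C) = C*(-6 + C) (r(C) = (C + 0)*(-6 + C) = C*(-6 + C))
(G(7) + r(7))² = (1 + 7*(-6 + 7))² = (1 + 7*1)² = (1 + 7)² = 8² = 64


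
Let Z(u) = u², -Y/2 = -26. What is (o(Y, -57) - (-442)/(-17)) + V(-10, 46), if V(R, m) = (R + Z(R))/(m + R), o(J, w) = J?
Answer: 57/2 ≈ 28.500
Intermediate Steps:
Y = 52 (Y = -2*(-26) = 52)
V(R, m) = (R + R²)/(R + m) (V(R, m) = (R + R²)/(m + R) = (R + R²)/(R + m))
(o(Y, -57) - (-442)/(-17)) + V(-10, 46) = (52 - (-442)/(-17)) - 10*(1 - 10)/(-10 + 46) = (52 - (-442)*(-1)/17) - 10*(-9)/36 = (52 - 13*2) - 10*1/36*(-9) = (52 - 26) + 5/2 = 26 + 5/2 = 57/2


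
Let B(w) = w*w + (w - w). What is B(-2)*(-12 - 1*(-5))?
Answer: -28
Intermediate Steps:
B(w) = w² (B(w) = w² + 0 = w²)
B(-2)*(-12 - 1*(-5)) = (-2)²*(-12 - 1*(-5)) = 4*(-12 + 5) = 4*(-7) = -28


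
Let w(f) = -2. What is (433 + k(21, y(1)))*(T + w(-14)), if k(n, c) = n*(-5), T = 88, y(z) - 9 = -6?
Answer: 28208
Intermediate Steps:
y(z) = 3 (y(z) = 9 - 6 = 3)
k(n, c) = -5*n
(433 + k(21, y(1)))*(T + w(-14)) = (433 - 5*21)*(88 - 2) = (433 - 105)*86 = 328*86 = 28208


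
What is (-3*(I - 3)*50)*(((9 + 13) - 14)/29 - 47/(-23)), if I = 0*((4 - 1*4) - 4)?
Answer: 696150/667 ≈ 1043.7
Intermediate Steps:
I = 0 (I = 0*((4 - 4) - 4) = 0*(0 - 4) = 0*(-4) = 0)
(-3*(I - 3)*50)*(((9 + 13) - 14)/29 - 47/(-23)) = (-3*(0 - 3)*50)*(((9 + 13) - 14)/29 - 47/(-23)) = (-3*(-3)*50)*((22 - 14)*(1/29) - 47*(-1/23)) = (9*50)*(8*(1/29) + 47/23) = 450*(8/29 + 47/23) = 450*(1547/667) = 696150/667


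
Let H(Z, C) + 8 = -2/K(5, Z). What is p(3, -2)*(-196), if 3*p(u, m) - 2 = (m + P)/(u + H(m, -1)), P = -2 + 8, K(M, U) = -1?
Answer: -392/9 ≈ -43.556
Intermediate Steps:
H(Z, C) = -6 (H(Z, C) = -8 - 2/(-1) = -8 - 2*(-1) = -8 + 2 = -6)
P = 6
p(u, m) = ⅔ + (6 + m)/(3*(-6 + u)) (p(u, m) = ⅔ + ((m + 6)/(u - 6))/3 = ⅔ + ((6 + m)/(-6 + u))/3 = ⅔ + (6 + m)/(3*(-6 + u)))
p(3, -2)*(-196) = ((-6 - 2 + 2*3)/(3*(-6 + 3)))*(-196) = ((⅓)*(-6 - 2 + 6)/(-3))*(-196) = ((⅓)*(-⅓)*(-2))*(-196) = (2/9)*(-196) = -392/9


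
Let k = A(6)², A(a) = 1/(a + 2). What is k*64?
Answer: 1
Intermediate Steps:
A(a) = 1/(2 + a)
k = 1/64 (k = (1/(2 + 6))² = (1/8)² = (⅛)² = 1/64 ≈ 0.015625)
k*64 = (1/64)*64 = 1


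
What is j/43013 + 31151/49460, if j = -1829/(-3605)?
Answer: 966084523791/1533871968580 ≈ 0.62983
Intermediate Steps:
j = 1829/3605 (j = -1829*(-1/3605) = 1829/3605 ≈ 0.50735)
j/43013 + 31151/49460 = (1829/3605)/43013 + 31151/49460 = (1829/3605)*(1/43013) + 31151*(1/49460) = 1829/155061865 + 31151/49460 = 966084523791/1533871968580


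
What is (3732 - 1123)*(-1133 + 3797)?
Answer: 6950376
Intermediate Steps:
(3732 - 1123)*(-1133 + 3797) = 2609*2664 = 6950376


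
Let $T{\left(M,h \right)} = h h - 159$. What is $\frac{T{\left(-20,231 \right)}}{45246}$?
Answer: $\frac{8867}{7541} \approx 1.1758$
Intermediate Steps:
$T{\left(M,h \right)} = -159 + h^{2}$ ($T{\left(M,h \right)} = h^{2} - 159 = -159 + h^{2}$)
$\frac{T{\left(-20,231 \right)}}{45246} = \frac{-159 + 231^{2}}{45246} = \left(-159 + 53361\right) \frac{1}{45246} = 53202 \cdot \frac{1}{45246} = \frac{8867}{7541}$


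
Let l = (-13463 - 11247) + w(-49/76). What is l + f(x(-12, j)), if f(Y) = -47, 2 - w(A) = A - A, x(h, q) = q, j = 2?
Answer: -24755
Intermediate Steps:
w(A) = 2 (w(A) = 2 - (A - A) = 2 - 1*0 = 2 + 0 = 2)
l = -24708 (l = (-13463 - 11247) + 2 = -24710 + 2 = -24708)
l + f(x(-12, j)) = -24708 - 47 = -24755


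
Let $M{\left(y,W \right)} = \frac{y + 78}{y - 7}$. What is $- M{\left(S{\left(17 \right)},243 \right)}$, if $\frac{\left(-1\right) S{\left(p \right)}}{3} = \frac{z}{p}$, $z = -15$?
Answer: $\frac{1371}{74} \approx 18.527$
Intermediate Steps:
$S{\left(p \right)} = \frac{45}{p}$ ($S{\left(p \right)} = - 3 \left(- \frac{15}{p}\right) = \frac{45}{p}$)
$M{\left(y,W \right)} = \frac{78 + y}{-7 + y}$
$- M{\left(S{\left(17 \right)},243 \right)} = - \frac{78 + \frac{45}{17}}{-7 + \frac{45}{17}} = - \frac{1371}{\left(- \frac{74}{17}\right) 17} = - \frac{\left(-17\right) 1371}{74 \cdot 17} = \left(-1\right) \left(- \frac{1371}{74}\right) = \frac{1371}{74}$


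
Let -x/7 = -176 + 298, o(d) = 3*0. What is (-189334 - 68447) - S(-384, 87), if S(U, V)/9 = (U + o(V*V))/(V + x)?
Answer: -197721483/767 ≈ -2.5779e+5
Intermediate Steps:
o(d) = 0
x = -854 (x = -7*(-176 + 298) = -7*122 = -854)
S(U, V) = 9*U/(-854 + V) (S(U, V) = 9*((U + 0)/(V - 854)) = 9*(U/(-854 + V)) = 9*U/(-854 + V))
(-189334 - 68447) - S(-384, 87) = (-189334 - 68447) - 9*(-384)/(-854 + 87) = -257781 - 9*(-384)/(-767) = -257781 - 9*(-384)*(-1)/767 = -257781 - 1*3456/767 = -257781 - 3456/767 = -197721483/767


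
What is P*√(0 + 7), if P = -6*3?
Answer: -18*√7 ≈ -47.624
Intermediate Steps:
P = -18
P*√(0 + 7) = -18*√(0 + 7) = -18*√7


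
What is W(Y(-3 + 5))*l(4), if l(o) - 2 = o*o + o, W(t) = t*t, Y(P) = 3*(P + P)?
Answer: 3168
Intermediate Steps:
Y(P) = 6*P (Y(P) = 3*(2*P) = 6*P)
W(t) = t²
l(o) = 2 + o + o² (l(o) = 2 + (o*o + o) = 2 + (o² + o) = 2 + (o + o²) = 2 + o + o²)
W(Y(-3 + 5))*l(4) = (6*(-3 + 5))²*(2 + 4 + 4²) = (6*2)²*(2 + 4 + 16) = 12²*22 = 144*22 = 3168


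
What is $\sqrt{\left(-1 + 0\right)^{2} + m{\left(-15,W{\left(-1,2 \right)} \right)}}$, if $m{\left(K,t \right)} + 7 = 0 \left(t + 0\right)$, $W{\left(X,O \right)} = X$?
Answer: $i \sqrt{6} \approx 2.4495 i$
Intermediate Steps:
$m{\left(K,t \right)} = -7$ ($m{\left(K,t \right)} = -7 + 0 \left(t + 0\right) = -7 + 0 t = -7 + 0 = -7$)
$\sqrt{\left(-1 + 0\right)^{2} + m{\left(-15,W{\left(-1,2 \right)} \right)}} = \sqrt{\left(-1 + 0\right)^{2} - 7} = \sqrt{\left(-1\right)^{2} - 7} = \sqrt{1 - 7} = \sqrt{-6} = i \sqrt{6}$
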